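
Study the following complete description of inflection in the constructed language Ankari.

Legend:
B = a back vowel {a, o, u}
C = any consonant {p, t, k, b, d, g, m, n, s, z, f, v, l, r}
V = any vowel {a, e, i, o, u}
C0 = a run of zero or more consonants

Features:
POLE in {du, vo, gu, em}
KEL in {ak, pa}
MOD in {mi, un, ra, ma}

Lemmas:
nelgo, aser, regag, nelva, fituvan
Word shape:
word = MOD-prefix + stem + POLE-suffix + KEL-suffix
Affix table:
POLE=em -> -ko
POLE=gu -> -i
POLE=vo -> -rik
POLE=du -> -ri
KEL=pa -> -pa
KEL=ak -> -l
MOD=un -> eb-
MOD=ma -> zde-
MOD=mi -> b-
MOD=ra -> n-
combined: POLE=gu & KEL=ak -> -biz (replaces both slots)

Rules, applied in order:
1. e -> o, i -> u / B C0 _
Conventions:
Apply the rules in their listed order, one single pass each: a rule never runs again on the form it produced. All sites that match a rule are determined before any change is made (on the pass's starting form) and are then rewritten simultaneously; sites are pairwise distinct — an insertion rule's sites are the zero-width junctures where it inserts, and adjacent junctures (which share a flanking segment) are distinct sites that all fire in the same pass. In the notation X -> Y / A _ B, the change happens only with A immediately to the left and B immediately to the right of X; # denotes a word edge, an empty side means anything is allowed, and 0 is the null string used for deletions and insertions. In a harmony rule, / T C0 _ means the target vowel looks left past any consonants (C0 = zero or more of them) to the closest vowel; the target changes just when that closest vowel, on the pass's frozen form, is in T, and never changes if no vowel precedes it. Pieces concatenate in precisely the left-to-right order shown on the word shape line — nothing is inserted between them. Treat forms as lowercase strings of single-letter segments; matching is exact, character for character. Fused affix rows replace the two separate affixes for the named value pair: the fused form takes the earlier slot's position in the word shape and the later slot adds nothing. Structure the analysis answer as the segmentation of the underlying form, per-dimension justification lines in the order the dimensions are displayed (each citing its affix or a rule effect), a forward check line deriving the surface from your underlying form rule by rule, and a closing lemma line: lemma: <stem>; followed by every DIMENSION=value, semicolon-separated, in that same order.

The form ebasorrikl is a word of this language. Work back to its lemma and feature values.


underlying: eb-aser-rik-l
POLE=vo - signalled by the affix -rik
KEL=ak - signalled by the affix -l
MOD=un - signalled by the affix eb-
check: ebaserrikl -> ebasorrikl
lemma: aser; POLE=vo; KEL=ak; MOD=un


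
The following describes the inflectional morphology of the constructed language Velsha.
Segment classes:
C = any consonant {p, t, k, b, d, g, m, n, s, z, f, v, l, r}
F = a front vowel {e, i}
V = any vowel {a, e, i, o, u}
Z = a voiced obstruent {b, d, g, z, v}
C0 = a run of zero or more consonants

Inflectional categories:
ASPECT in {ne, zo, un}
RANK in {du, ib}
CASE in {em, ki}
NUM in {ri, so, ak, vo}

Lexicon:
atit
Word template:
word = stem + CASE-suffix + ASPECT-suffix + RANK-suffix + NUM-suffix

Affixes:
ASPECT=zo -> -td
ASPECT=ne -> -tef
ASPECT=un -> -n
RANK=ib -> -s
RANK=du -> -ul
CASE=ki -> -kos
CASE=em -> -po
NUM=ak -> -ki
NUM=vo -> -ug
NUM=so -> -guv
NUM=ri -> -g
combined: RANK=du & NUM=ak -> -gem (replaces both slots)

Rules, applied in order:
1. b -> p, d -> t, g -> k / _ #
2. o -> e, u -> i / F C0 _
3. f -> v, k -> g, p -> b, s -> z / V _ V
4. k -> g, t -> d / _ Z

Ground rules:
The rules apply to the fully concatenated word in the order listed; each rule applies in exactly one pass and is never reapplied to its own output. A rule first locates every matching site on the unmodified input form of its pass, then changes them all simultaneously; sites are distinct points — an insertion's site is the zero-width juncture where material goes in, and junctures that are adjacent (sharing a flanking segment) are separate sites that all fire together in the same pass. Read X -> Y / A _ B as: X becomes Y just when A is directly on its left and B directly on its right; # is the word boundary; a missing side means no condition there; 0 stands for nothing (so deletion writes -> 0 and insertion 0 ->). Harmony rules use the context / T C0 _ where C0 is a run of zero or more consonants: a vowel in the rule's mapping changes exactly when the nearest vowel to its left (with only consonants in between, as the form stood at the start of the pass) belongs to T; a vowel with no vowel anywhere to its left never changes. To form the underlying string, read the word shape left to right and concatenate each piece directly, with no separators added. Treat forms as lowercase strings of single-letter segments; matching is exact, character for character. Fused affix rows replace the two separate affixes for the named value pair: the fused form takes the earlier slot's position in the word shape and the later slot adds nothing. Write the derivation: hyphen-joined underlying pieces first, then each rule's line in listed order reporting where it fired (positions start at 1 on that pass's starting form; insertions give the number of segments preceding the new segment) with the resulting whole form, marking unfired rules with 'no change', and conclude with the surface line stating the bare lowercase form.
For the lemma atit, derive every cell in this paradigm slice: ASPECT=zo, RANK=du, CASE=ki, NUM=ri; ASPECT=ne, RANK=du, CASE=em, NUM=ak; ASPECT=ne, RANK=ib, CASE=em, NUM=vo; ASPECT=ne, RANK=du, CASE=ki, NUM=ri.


cell ASPECT=zo, RANK=du, CASE=ki, NUM=ri:
underlying: atit-kos-td-ul-g
1. b -> p, d -> t, g -> k / _ #: fires at position(s) 12: atitkostdulk
2. o -> e, u -> i / F C0 _: fires at position(s) 6: atitkestdulk
3. f -> v, k -> g, p -> b, s -> z / V _ V: no change
4. k -> g, t -> d / _ Z: fires at position(s) 8: atitkesddulk
surface: atitkesddulk

cell ASPECT=ne, RANK=du, CASE=em, NUM=ak:
underlying: atit-po-tef-gem
1. b -> p, d -> t, g -> k / _ #: no change
2. o -> e, u -> i / F C0 _: fires at position(s) 6: atitpetefgem
3. f -> v, k -> g, p -> b, s -> z / V _ V: no change
4. k -> g, t -> d / _ Z: no change
surface: atitpetefgem

cell ASPECT=ne, RANK=ib, CASE=em, NUM=vo:
underlying: atit-po-tef-s-ug
1. b -> p, d -> t, g -> k / _ #: fires at position(s) 12: atitpotefsuk
2. o -> e, u -> i / F C0 _: fires at position(s) 6, 11: atitpetefsik
3. f -> v, k -> g, p -> b, s -> z / V _ V: no change
4. k -> g, t -> d / _ Z: no change
surface: atitpetefsik

cell ASPECT=ne, RANK=du, CASE=ki, NUM=ri:
underlying: atit-kos-tef-ul-g
1. b -> p, d -> t, g -> k / _ #: fires at position(s) 13: atitkostefulk
2. o -> e, u -> i / F C0 _: fires at position(s) 6, 11: atitkestefilk
3. f -> v, k -> g, p -> b, s -> z / V _ V: fires at position(s) 10: atitkestevilk
4. k -> g, t -> d / _ Z: no change
surface: atitkestevilk


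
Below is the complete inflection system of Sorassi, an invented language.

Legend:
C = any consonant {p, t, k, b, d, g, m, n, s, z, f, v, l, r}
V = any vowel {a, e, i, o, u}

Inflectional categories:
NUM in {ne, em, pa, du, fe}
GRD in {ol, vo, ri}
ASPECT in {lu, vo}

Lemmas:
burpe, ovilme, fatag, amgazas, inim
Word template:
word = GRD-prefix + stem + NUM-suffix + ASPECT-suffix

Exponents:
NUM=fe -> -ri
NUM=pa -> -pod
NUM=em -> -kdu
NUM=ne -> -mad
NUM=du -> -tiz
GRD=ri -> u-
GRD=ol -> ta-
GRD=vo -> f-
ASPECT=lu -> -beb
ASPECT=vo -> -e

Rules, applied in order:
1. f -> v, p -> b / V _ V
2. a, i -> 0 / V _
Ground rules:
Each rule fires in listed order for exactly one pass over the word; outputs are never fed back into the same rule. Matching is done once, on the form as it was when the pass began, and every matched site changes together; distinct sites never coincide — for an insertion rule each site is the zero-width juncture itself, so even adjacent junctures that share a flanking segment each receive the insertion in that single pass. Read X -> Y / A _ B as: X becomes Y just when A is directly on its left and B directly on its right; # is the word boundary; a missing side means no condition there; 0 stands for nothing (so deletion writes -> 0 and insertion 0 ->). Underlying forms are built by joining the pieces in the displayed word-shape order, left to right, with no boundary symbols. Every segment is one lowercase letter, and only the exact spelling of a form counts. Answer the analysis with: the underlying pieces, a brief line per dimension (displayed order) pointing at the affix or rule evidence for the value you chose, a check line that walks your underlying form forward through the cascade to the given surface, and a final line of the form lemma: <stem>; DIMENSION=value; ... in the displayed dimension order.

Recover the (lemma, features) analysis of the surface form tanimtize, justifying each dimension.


underlying: ta-inim-tiz-e
NUM=du - signalled by the affix -tiz
GRD=ol - signalled by the affix ta-
ASPECT=vo - signalled by the affix -e
check: tainimtize -> tainimtize -> tanimtize
lemma: inim; NUM=du; GRD=ol; ASPECT=vo


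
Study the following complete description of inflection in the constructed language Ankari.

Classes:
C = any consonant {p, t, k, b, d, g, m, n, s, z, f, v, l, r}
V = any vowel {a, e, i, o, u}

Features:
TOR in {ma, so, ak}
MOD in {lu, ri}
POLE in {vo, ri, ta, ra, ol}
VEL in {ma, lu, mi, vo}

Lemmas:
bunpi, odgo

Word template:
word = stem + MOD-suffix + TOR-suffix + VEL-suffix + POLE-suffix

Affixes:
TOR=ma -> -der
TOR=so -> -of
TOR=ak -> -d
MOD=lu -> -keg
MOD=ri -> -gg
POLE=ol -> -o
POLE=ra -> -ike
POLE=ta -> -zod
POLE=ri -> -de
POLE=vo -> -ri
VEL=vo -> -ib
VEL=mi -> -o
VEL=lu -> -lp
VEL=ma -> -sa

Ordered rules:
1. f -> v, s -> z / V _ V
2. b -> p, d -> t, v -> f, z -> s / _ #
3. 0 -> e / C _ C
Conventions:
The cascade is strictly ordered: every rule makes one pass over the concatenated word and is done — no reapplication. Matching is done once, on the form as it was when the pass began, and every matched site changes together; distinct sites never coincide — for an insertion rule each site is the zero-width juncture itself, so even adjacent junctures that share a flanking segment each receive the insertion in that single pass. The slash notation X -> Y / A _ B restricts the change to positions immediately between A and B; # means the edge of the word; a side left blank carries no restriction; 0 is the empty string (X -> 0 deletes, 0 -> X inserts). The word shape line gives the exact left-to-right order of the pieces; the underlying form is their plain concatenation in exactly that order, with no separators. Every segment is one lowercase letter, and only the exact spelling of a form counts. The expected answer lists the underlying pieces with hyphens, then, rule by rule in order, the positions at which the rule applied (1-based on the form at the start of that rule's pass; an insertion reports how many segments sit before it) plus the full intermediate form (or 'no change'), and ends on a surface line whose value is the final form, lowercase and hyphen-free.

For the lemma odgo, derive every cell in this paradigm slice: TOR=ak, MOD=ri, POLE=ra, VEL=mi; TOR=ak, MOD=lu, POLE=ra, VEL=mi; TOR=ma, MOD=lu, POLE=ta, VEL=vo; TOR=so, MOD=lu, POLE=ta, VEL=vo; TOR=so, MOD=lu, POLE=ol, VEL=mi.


cell TOR=ak, MOD=ri, POLE=ra, VEL=mi:
underlying: odgo-gg-d-o-ike
1. f -> v, s -> z / V _ V: no change
2. b -> p, d -> t, v -> f, z -> s / _ #: no change
3. 0 -> e / C _ C: inserts after position(s) 2, 5, 6: odegogegedoike
surface: odegogegedoike

cell TOR=ak, MOD=lu, POLE=ra, VEL=mi:
underlying: odgo-keg-d-o-ike
1. f -> v, s -> z / V _ V: no change
2. b -> p, d -> t, v -> f, z -> s / _ #: no change
3. 0 -> e / C _ C: inserts after position(s) 2, 7: odegokegedoike
surface: odegokegedoike

cell TOR=ma, MOD=lu, POLE=ta, VEL=vo:
underlying: odgo-keg-der-ib-zod
1. f -> v, s -> z / V _ V: no change
2. b -> p, d -> t, v -> f, z -> s / _ #: fires at position(s) 15: odgokegderibzot
3. 0 -> e / C _ C: inserts after position(s) 2, 7, 12: odegokegederibezot
surface: odegokegederibezot

cell TOR=so, MOD=lu, POLE=ta, VEL=vo:
underlying: odgo-keg-of-ib-zod
1. f -> v, s -> z / V _ V: fires at position(s) 9: odgokegovibzod
2. b -> p, d -> t, v -> f, z -> s / _ #: fires at position(s) 14: odgokegovibzot
3. 0 -> e / C _ C: inserts after position(s) 2, 11: odegokegovibezot
surface: odegokegovibezot

cell TOR=so, MOD=lu, POLE=ol, VEL=mi:
underlying: odgo-keg-of-o-o
1. f -> v, s -> z / V _ V: fires at position(s) 9: odgokegovoo
2. b -> p, d -> t, v -> f, z -> s / _ #: no change
3. 0 -> e / C _ C: inserts after position(s) 2: odegokegovoo
surface: odegokegovoo


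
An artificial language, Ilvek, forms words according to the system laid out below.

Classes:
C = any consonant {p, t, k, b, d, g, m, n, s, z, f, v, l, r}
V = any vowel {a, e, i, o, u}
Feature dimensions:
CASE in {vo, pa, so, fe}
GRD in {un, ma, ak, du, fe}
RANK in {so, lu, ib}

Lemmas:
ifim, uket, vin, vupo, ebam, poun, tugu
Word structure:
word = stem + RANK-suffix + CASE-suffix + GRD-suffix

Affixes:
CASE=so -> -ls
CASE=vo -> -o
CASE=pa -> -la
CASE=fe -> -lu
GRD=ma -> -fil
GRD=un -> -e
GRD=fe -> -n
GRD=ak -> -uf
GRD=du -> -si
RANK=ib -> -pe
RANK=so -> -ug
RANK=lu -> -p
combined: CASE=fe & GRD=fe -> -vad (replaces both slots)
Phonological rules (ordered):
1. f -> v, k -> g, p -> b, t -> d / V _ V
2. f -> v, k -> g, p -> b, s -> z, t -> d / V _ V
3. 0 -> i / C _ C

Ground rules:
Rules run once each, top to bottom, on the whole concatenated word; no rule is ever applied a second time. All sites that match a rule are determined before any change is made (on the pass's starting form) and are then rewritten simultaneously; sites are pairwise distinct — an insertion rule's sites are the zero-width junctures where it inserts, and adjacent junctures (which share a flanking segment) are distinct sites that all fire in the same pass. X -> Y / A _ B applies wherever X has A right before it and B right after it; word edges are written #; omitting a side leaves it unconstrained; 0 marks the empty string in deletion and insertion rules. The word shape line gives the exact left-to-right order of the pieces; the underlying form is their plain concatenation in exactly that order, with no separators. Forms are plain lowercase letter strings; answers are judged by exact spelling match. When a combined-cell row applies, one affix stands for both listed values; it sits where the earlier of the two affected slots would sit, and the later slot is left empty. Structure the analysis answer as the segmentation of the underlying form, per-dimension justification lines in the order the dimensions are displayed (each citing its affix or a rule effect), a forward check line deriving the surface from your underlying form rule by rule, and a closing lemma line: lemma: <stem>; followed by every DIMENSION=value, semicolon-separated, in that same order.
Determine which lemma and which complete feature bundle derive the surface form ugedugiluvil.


underlying: uket-ug-lu-fil
CASE=fe - signalled by the affix -lu
GRD=ma - signalled by the affix -fil
RANK=so - signalled by the affix -ug
check: uketuglufil -> ugedugluvil -> ugedugluvil -> ugedugiluvil
lemma: uket; CASE=fe; GRD=ma; RANK=so


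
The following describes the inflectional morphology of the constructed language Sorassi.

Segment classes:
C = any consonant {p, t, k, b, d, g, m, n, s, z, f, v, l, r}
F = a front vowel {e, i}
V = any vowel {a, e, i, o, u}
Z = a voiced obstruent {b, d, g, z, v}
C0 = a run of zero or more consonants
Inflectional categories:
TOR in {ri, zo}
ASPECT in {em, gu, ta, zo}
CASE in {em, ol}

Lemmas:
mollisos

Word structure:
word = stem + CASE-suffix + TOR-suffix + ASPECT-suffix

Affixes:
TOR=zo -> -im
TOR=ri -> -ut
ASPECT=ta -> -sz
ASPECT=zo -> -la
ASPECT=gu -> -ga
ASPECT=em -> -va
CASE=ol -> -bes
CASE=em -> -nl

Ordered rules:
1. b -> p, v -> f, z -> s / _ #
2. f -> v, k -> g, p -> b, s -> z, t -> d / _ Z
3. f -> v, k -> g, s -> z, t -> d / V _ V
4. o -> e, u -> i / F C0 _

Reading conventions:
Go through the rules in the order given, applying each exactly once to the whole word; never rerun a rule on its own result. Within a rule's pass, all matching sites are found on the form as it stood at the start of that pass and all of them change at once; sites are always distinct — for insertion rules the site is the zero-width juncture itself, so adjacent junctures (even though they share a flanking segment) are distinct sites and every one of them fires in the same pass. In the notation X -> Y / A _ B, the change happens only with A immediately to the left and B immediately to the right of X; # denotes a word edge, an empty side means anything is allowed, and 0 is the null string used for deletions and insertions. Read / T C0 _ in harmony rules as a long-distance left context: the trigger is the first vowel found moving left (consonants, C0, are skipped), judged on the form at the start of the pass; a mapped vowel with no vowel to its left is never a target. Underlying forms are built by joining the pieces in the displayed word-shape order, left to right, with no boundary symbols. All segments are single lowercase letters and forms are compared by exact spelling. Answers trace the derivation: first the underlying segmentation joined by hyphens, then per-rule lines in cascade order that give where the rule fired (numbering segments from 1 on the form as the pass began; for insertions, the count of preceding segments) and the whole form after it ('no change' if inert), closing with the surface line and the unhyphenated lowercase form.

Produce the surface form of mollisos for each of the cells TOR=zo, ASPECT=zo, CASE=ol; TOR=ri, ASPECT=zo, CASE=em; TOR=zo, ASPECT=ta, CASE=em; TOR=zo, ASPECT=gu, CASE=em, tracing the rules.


cell TOR=zo, ASPECT=zo, CASE=ol:
underlying: mollisos-bes-im-la
1. b -> p, v -> f, z -> s / _ #: no change
2. f -> v, k -> g, p -> b, s -> z, t -> d / _ Z: fires at position(s) 8: mollisozbesimla
3. f -> v, k -> g, s -> z, t -> d / V _ V: fires at position(s) 6, 11: mollizozbezimla
4. o -> e, u -> i / F C0 _: fires at position(s) 7: mollizezbezimla
surface: mollizezbezimla

cell TOR=ri, ASPECT=zo, CASE=em:
underlying: mollisos-nl-ut-la
1. b -> p, v -> f, z -> s / _ #: no change
2. f -> v, k -> g, p -> b, s -> z, t -> d / _ Z: no change
3. f -> v, k -> g, s -> z, t -> d / V _ V: fires at position(s) 6: mollizosnlutla
4. o -> e, u -> i / F C0 _: fires at position(s) 7: mollizesnlutla
surface: mollizesnlutla

cell TOR=zo, ASPECT=ta, CASE=em:
underlying: mollisos-nl-im-sz
1. b -> p, v -> f, z -> s / _ #: fires at position(s) 14: mollisosnlimss
2. f -> v, k -> g, p -> b, s -> z, t -> d / _ Z: no change
3. f -> v, k -> g, s -> z, t -> d / V _ V: fires at position(s) 6: mollizosnlimss
4. o -> e, u -> i / F C0 _: fires at position(s) 7: mollizesnlimss
surface: mollizesnlimss

cell TOR=zo, ASPECT=gu, CASE=em:
underlying: mollisos-nl-im-ga
1. b -> p, v -> f, z -> s / _ #: no change
2. f -> v, k -> g, p -> b, s -> z, t -> d / _ Z: no change
3. f -> v, k -> g, s -> z, t -> d / V _ V: fires at position(s) 6: mollizosnlimga
4. o -> e, u -> i / F C0 _: fires at position(s) 7: mollizesnlimga
surface: mollizesnlimga


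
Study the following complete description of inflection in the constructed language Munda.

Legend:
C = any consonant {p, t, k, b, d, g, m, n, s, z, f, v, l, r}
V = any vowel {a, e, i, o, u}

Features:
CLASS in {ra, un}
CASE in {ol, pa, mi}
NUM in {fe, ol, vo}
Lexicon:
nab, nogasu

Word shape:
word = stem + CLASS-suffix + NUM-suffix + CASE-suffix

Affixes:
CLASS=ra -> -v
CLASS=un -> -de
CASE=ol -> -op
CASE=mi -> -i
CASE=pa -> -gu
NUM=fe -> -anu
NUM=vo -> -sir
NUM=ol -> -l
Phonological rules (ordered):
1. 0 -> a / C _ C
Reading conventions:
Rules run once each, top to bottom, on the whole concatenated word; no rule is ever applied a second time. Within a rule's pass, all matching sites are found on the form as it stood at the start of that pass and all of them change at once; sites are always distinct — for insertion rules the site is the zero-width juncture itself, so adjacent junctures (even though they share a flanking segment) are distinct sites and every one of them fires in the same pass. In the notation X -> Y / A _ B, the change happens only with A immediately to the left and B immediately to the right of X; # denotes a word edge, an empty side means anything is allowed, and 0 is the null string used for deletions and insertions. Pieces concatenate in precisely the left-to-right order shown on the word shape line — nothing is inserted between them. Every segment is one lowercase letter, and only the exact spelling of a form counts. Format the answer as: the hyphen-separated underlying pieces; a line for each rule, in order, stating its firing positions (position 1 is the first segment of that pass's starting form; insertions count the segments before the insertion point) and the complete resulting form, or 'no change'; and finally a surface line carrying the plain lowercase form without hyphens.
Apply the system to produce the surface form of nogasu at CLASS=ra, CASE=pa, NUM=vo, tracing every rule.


underlying: nogasu-v-sir-gu
1. 0 -> a / C _ C: inserts after position(s) 7, 10: nogasuvasiragu
surface: nogasuvasiragu


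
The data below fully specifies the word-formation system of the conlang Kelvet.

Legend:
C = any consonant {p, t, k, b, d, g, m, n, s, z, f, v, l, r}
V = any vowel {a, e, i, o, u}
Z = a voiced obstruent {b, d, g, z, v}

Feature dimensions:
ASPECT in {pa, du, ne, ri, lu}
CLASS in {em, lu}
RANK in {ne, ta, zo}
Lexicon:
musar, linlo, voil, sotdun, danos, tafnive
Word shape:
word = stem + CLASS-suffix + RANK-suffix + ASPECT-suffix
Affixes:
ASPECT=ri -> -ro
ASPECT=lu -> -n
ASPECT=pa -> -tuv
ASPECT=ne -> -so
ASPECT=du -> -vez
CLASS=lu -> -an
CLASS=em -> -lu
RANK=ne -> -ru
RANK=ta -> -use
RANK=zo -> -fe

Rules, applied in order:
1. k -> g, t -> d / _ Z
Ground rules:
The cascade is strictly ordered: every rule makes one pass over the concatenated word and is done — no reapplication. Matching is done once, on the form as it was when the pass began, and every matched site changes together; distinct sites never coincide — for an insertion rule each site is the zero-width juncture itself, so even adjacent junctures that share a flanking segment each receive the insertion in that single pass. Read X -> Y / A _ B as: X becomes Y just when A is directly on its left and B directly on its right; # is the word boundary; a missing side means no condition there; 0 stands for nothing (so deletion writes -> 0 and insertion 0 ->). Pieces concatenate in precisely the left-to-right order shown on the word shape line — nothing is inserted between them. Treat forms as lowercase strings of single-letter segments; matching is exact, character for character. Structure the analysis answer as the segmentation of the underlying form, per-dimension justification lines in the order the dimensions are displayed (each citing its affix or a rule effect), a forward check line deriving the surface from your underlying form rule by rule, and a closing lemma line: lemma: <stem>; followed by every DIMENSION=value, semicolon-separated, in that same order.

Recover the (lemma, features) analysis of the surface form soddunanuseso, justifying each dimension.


underlying: sotdun-an-use-so
ASPECT=ne - signalled by the affix -so
CLASS=lu - signalled by the affix -an
RANK=ta - signalled by the affix -use
check: sotdunanuseso -> soddunanuseso
lemma: sotdun; ASPECT=ne; CLASS=lu; RANK=ta


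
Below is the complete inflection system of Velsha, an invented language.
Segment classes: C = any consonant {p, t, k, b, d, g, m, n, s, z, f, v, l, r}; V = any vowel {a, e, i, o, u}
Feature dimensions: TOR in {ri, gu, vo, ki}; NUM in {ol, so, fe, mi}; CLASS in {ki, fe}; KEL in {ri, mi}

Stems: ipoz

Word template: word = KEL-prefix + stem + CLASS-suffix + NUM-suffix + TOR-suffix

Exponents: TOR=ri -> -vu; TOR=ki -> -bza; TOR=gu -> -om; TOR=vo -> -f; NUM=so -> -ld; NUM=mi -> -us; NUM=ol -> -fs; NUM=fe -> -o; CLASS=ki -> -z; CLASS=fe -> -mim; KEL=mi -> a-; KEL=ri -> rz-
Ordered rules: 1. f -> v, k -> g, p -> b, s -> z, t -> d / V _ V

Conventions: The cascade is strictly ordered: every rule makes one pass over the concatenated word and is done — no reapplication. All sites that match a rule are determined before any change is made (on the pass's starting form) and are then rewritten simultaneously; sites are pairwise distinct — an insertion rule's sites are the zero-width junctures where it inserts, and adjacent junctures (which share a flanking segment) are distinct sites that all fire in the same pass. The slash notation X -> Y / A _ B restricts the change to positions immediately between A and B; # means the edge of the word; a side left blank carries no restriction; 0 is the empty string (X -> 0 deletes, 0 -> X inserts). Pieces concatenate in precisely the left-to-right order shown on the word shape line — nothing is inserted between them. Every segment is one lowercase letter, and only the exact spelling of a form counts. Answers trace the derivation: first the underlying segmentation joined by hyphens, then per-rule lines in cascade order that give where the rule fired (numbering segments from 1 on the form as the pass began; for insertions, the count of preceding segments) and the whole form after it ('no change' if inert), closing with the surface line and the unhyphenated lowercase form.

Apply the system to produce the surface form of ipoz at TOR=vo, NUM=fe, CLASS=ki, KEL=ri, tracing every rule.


underlying: rz-ipoz-z-o-f
1. f -> v, k -> g, p -> b, s -> z, t -> d / V _ V: fires at position(s) 4: rzibozzof
surface: rzibozzof


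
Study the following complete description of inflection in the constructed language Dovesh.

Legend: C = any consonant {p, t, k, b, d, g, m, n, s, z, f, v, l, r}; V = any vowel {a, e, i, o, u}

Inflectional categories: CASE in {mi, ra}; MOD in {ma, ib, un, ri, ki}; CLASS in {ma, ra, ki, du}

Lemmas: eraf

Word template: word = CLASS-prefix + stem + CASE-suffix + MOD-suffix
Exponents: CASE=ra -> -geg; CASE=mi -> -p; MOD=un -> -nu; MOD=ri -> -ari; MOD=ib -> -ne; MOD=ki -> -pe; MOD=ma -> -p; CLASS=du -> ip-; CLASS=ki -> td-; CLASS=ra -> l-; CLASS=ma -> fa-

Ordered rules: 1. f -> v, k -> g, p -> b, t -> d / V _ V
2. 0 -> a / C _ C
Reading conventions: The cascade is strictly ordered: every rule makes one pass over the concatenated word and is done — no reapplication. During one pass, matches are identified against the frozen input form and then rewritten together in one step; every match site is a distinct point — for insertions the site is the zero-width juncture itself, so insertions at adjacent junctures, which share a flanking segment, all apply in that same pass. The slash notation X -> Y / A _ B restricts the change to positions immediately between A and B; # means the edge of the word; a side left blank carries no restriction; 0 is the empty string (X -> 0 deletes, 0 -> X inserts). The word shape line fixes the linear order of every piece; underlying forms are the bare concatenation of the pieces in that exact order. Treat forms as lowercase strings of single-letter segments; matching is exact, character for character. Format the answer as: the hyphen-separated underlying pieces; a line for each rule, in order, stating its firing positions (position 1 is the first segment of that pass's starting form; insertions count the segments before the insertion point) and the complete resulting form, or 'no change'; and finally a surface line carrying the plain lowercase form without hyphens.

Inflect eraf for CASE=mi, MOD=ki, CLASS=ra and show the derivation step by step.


underlying: l-eraf-p-pe
1. f -> v, k -> g, p -> b, t -> d / V _ V: no change
2. 0 -> a / C _ C: inserts after position(s) 5, 6: lerafapape
surface: lerafapape


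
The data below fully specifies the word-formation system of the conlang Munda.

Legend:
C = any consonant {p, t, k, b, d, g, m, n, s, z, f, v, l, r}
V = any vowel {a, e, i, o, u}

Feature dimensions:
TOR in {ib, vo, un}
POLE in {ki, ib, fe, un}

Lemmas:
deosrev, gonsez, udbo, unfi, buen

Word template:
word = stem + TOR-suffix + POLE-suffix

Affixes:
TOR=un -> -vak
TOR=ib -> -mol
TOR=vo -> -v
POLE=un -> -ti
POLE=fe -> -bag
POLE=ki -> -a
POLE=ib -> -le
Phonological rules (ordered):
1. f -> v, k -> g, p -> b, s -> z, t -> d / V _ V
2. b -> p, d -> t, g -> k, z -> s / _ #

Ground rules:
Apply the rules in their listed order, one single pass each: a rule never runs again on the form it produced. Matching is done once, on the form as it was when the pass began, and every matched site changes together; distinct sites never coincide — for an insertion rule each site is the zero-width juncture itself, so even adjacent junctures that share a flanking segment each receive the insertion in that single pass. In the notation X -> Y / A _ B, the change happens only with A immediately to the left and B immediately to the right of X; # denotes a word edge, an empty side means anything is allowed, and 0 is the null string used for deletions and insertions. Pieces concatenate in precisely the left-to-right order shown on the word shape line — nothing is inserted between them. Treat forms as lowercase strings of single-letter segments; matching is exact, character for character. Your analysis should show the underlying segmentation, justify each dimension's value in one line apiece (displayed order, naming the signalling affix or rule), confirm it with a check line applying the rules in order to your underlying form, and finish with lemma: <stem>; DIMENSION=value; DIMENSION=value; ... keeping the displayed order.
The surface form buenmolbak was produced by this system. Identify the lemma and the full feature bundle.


underlying: buen-mol-bag
TOR=ib - signalled by the affix -mol
POLE=fe - signalled by the affix -bag
check: buenmolbag -> buenmolbag -> buenmolbak
lemma: buen; TOR=ib; POLE=fe


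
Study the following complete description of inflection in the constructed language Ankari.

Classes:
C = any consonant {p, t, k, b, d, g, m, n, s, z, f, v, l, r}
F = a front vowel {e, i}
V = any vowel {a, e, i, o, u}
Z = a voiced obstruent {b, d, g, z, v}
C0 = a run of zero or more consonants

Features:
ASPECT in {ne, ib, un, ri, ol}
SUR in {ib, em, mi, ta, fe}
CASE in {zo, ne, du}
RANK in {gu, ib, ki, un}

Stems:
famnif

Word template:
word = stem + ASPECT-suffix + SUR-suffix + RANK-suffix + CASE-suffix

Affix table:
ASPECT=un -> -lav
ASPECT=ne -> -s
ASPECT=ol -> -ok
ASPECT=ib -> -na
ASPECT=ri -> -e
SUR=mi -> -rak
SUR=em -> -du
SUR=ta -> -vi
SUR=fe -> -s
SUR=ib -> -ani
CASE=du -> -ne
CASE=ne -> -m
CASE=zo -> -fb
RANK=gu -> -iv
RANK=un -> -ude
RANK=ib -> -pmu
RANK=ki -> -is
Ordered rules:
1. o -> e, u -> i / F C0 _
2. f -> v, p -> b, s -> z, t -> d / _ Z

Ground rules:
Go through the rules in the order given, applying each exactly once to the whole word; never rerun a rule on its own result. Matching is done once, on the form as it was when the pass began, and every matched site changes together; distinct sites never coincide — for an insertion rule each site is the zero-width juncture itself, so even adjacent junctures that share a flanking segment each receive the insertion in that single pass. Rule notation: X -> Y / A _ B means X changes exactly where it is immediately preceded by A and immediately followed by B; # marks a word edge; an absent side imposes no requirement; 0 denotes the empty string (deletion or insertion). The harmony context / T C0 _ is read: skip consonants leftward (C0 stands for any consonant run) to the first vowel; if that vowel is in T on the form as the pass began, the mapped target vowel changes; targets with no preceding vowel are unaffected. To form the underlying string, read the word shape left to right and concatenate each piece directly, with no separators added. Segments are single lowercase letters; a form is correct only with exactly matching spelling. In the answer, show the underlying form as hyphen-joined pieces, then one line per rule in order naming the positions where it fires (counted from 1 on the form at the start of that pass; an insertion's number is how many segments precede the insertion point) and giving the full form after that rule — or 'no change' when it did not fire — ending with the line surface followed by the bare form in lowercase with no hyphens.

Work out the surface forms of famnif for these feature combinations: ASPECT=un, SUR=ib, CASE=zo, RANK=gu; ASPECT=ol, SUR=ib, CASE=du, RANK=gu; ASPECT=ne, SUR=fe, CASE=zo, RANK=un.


cell ASPECT=un, SUR=ib, CASE=zo, RANK=gu:
underlying: famnif-lav-ani-iv-fb
1. o -> e, u -> i / F C0 _: no change
2. f -> v, p -> b, s -> z, t -> d / _ Z: fires at position(s) 15: famniflavaniivvb
surface: famniflavaniivvb

cell ASPECT=ol, SUR=ib, CASE=du, RANK=gu:
underlying: famnif-ok-ani-iv-ne
1. o -> e, u -> i / F C0 _: fires at position(s) 7: famnifekaniivne
2. f -> v, p -> b, s -> z, t -> d / _ Z: no change
surface: famnifekaniivne

cell ASPECT=ne, SUR=fe, CASE=zo, RANK=un:
underlying: famnif-s-s-ude-fb
1. o -> e, u -> i / F C0 _: fires at position(s) 9: famnifssidefb
2. f -> v, p -> b, s -> z, t -> d / _ Z: fires at position(s) 12: famnifssidevb
surface: famnifssidevb


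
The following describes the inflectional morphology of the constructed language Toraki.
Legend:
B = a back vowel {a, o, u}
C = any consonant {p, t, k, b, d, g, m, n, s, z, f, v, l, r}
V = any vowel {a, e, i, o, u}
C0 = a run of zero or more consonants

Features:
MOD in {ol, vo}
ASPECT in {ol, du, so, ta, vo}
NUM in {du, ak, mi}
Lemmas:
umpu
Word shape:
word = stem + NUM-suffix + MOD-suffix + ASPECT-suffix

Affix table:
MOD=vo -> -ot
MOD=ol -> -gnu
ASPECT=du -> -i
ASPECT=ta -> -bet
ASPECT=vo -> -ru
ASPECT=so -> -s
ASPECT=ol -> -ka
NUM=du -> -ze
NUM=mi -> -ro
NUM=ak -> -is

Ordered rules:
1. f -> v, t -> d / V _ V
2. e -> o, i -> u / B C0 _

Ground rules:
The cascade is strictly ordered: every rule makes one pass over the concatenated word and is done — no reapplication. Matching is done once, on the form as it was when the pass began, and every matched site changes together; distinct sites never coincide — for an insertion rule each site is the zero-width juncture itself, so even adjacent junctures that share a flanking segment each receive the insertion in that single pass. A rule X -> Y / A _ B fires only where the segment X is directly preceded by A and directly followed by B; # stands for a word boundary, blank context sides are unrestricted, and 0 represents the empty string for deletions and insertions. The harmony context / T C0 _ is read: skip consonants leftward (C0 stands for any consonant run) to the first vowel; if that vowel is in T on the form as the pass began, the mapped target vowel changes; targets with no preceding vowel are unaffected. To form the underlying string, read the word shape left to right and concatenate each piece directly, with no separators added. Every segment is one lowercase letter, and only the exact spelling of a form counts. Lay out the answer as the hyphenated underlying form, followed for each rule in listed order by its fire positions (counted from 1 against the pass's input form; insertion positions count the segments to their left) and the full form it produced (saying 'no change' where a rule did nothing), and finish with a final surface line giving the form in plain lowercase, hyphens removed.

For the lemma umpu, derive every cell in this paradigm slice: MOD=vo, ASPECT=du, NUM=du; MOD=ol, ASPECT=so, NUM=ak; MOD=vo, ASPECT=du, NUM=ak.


cell MOD=vo, ASPECT=du, NUM=du:
underlying: umpu-ze-ot-i
1. f -> v, t -> d / V _ V: fires at position(s) 8: umpuzeodi
2. e -> o, i -> u / B C0 _: fires at position(s) 6, 9: umpuzoodu
surface: umpuzoodu

cell MOD=ol, ASPECT=so, NUM=ak:
underlying: umpu-is-gnu-s
1. f -> v, t -> d / V _ V: no change
2. e -> o, i -> u / B C0 _: fires at position(s) 5: umpuusgnus
surface: umpuusgnus

cell MOD=vo, ASPECT=du, NUM=ak:
underlying: umpu-is-ot-i
1. f -> v, t -> d / V _ V: fires at position(s) 8: umpuisodi
2. e -> o, i -> u / B C0 _: fires at position(s) 5, 9: umpuusodu
surface: umpuusodu


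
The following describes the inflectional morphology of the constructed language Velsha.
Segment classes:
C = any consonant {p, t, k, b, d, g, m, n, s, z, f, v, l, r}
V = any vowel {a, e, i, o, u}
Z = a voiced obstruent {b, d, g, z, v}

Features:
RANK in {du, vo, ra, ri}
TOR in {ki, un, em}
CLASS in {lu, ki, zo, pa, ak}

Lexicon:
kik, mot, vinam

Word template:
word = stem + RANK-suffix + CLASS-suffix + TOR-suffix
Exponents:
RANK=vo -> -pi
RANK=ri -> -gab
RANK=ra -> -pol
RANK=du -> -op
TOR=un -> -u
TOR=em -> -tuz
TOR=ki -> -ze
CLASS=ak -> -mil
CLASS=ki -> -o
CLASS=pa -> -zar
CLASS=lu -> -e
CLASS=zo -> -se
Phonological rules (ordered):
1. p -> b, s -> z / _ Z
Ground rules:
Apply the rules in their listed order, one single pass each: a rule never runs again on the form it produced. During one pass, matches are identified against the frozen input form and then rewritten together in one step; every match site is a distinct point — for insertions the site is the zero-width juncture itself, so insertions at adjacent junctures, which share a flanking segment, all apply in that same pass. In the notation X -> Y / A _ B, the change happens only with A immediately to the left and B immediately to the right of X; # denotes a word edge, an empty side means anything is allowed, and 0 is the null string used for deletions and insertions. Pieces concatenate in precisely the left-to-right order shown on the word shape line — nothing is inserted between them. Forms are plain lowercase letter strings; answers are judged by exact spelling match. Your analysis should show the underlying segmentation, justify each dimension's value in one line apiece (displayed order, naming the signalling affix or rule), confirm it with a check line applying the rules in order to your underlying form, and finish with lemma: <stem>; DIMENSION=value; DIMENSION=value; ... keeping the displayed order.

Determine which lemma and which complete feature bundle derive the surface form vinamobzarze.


underlying: vinam-op-zar-ze
RANK=du - signalled by the affix -op
TOR=ki - signalled by the affix -ze
CLASS=pa - signalled by the affix -zar
check: vinamopzarze -> vinamobzarze
lemma: vinam; RANK=du; TOR=ki; CLASS=pa


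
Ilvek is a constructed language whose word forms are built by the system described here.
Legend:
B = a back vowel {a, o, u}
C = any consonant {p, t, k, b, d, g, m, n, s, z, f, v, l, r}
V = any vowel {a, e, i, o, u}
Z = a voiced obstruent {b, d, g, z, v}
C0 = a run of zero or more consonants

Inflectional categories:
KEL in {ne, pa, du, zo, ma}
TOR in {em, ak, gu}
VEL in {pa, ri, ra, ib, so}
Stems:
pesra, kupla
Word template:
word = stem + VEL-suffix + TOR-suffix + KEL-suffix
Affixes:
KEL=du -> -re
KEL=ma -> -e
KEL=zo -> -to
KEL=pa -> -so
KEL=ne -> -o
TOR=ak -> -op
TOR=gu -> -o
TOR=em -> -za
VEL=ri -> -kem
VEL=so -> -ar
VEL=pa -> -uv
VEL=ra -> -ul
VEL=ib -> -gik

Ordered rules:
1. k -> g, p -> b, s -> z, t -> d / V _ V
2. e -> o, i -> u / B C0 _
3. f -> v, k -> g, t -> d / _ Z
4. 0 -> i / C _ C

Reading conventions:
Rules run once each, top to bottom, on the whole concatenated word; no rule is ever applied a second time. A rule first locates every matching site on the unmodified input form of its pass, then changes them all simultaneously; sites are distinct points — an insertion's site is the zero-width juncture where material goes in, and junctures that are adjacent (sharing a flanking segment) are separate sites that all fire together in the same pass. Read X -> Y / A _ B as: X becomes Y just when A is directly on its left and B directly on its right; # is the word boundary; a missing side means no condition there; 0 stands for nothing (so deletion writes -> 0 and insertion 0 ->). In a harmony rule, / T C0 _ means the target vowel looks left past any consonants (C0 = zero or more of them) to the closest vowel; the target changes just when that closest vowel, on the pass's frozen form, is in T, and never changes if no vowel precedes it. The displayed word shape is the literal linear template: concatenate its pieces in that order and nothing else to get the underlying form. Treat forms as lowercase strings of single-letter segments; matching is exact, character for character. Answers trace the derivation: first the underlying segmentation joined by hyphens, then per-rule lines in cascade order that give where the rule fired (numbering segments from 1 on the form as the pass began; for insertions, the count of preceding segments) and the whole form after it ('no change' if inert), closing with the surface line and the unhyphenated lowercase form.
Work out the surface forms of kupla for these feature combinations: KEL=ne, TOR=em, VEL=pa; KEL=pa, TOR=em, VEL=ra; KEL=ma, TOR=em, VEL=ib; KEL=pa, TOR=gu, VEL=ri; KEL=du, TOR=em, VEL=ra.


cell KEL=ne, TOR=em, VEL=pa:
underlying: kupla-uv-za-o
1. k -> g, p -> b, s -> z, t -> d / V _ V: no change
2. e -> o, i -> u / B C0 _: no change
3. f -> v, k -> g, t -> d / _ Z: no change
4. 0 -> i / C _ C: inserts after position(s) 3, 7: kupilauvizao
surface: kupilauvizao

cell KEL=pa, TOR=em, VEL=ra:
underlying: kupla-ul-za-so
1. k -> g, p -> b, s -> z, t -> d / V _ V: fires at position(s) 10: kuplaulzazo
2. e -> o, i -> u / B C0 _: no change
3. f -> v, k -> g, t -> d / _ Z: no change
4. 0 -> i / C _ C: inserts after position(s) 3, 7: kupilaulizazo
surface: kupilaulizazo

cell KEL=ma, TOR=em, VEL=ib:
underlying: kupla-gik-za-e
1. k -> g, p -> b, s -> z, t -> d / V _ V: no change
2. e -> o, i -> u / B C0 _: fires at position(s) 7, 11: kuplagukzao
3. f -> v, k -> g, t -> d / _ Z: fires at position(s) 8: kuplagugzao
4. 0 -> i / C _ C: inserts after position(s) 3, 8: kupilagugizao
surface: kupilagugizao

cell KEL=pa, TOR=gu, VEL=ri:
underlying: kupla-kem-o-so
1. k -> g, p -> b, s -> z, t -> d / V _ V: fires at position(s) 6, 10: kuplagemozo
2. e -> o, i -> u / B C0 _: fires at position(s) 7: kuplagomozo
3. f -> v, k -> g, t -> d / _ Z: no change
4. 0 -> i / C _ C: inserts after position(s) 3: kupilagomozo
surface: kupilagomozo

cell KEL=du, TOR=em, VEL=ra:
underlying: kupla-ul-za-re
1. k -> g, p -> b, s -> z, t -> d / V _ V: no change
2. e -> o, i -> u / B C0 _: fires at position(s) 11: kuplaulzaro
3. f -> v, k -> g, t -> d / _ Z: no change
4. 0 -> i / C _ C: inserts after position(s) 3, 7: kupilaulizaro
surface: kupilaulizaro
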